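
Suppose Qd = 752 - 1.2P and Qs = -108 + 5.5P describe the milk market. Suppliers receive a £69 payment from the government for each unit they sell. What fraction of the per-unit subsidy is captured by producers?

Pre-subsidy: 752 - 1.2P = -108 + 5.5P gives P* = 8600/67, Q* = 40064/67.
With the subsidy, sellers receive Ps = Pb + 69 for each unit, where Pb is the price buyers pay.
Supply in terms of Pb becomes Qs = -108 + 5.5(Pb + 69) = 271.5 + 5.5Pb. Setting this equal to demand: 752 - 1.2Pb = 271.5 + 5.5Pb, so Pb = 4805/67.
Sellers receive Ps = 4805/67 + 69 = 9428/67; Q' = 752 − 1.2·(4805/67) = 44618/67.
Buyers' price falls by P* − Pb = 8600/67 − 4805/67 = 3795/67; sellers' price rises by Ps − P* = 9428/67 − 8600/67 = 828/67.
So producers capture (828/67)/69 = 12/67 of each unit of subsidy.

Producer share = 12/67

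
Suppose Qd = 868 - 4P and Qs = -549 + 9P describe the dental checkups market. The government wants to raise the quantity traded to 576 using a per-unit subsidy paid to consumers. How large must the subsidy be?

Required subsidy s = 52 per unit

At Q = 576, invert demand for the buyer price: Pb = (868 − 576)/4 = 73; invert supply for the seller price: Ps = (576 − (-549))/9 = 125.
The subsidy must fill the gap: s = Ps − Pb = 125 − 73 = 52.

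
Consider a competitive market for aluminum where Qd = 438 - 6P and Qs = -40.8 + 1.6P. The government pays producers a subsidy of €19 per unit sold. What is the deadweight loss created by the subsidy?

Deadweight loss = €228

Pre-subsidy: 438 - 6P = -40.8 + 1.6P gives P* = 63, Q* = 60.
With the subsidy, sellers receive Ps = Pb + 19 for each unit, where Pb is the price buyers pay.
Supply in terms of Pb becomes Qs = -40.8 + 1.6(Pb + 19) = -10.4 + 1.6Pb. Setting this equal to demand: 438 - 6Pb = -10.4 + 1.6Pb, so Pb = 59.
Sellers receive Ps = 59 + 19 = 78; Q' = 438 − 6·59 = 84.
The subsidy expands output by 84 − 60 = 24 past the efficient level; on those units the gap between marginal cost and willingness to pay runs from 0 up to 19.
DWL = ½ × 19 × 24 = 228.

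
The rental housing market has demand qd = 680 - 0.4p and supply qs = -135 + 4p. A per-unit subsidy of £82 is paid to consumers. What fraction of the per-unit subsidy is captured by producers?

Pre-subsidy: 680 - 0.4p = -135 + 4p gives p* = 4075/22, q* = 6665/11.
With the rebate, buyers effectively pay pb = ps − 82, where ps is the price sellers receive.
Demand in terms of ps becomes qd = 680 − 0.4(ps − 82) = 712.8 - 0.4ps. Setting this equal to supply: 712.8 - 0.4ps = -135 + 4ps, so ps = 4239/22.
Buyers pay pb = 4239/22 − 82 = 2435/22; q' = -135 + 4·(4239/22) = 6993/11.
Buyers' price falls by p* − pb = 4075/22 − 2435/22 = 820/11; sellers' price rises by ps − p* = 4239/22 − 4075/22 = 82/11.
So producers capture (82/11)/82 = 1/11 of each unit of subsidy.

Producer share = 1/11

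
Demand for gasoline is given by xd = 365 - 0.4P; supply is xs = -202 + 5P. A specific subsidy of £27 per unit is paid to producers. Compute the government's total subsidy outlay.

Pre-subsidy: 365 - 0.4P = -202 + 5P gives P* = 105, x* = 323.
With the subsidy, sellers receive Ps = Pb + 27 for each unit, where Pb is the price buyers pay.
Supply in terms of Pb becomes xs = -202 + 5(Pb + 27) = -67 + 5Pb. Setting this equal to demand: 365 - 0.4Pb = -67 + 5Pb, so Pb = 80.
Sellers receive Ps = 80 + 27 = 107; x' = 365 − 0.4·80 = 333.
Government outlay = subsidy × quantity = 27 × 333 = 8991.

Government cost = £8991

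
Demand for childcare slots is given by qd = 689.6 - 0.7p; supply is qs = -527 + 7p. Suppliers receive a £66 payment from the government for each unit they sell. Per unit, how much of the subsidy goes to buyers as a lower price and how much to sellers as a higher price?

Buyers gain £60 per unit; sellers gain £6 per unit

Pre-subsidy: 689.6 - 0.7p = -527 + 7p gives p* = 158, q* = 579.
With the subsidy, sellers receive ps = pb + 66 for each unit, where pb is the price buyers pay.
Supply in terms of pb becomes qs = -527 + 7(pb + 66) = -65 + 7pb. Setting this equal to demand: 689.6 - 0.7pb = -65 + 7pb, so pb = 98.
Sellers receive ps = 98 + 66 = 164; q' = 689.6 − 0.7·98 = 621.
Buyers' price falls by p* − pb = 158 − 98 = 60; sellers' price rises by ps − p* = 164 − 158 = 6.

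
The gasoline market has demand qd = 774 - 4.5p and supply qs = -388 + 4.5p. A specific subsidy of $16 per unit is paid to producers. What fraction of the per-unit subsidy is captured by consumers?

Consumer share = 0.5

Pre-subsidy: 774 - 4.5p = -388 + 4.5p gives p* = 1162/9, q* = 193.
With the subsidy, sellers receive ps = pb + 16 for each unit, where pb is the price buyers pay.
Supply in terms of pb becomes qs = -388 + 4.5(pb + 16) = -316 + 4.5pb. Setting this equal to demand: 774 - 4.5pb = -316 + 4.5pb, so pb = 1090/9.
Sellers receive ps = 1090/9 + 16 = 1234/9; q' = 774 − 4.5·(1090/9) = 229.
Buyers' price falls by p* − pb = 1162/9 − 1090/9 = 8; sellers' price rises by ps − p* = 1234/9 − 1162/9 = 8.
So consumers capture 8/16 = 0.5 of each unit of subsidy.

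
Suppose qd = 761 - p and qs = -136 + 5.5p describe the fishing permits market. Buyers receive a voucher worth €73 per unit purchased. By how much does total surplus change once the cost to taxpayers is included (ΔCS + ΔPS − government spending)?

Pre-subsidy: 761 - p = -136 + 5.5p gives p* = 138, q* = 623.
With the rebate, buyers effectively pay pb = ps − 73, where ps is the price sellers receive.
Demand in terms of ps becomes qd = 761 − 1(ps − 73) = 834 - ps. Setting this equal to supply: 834 - ps = -136 + 5.5ps, so ps = 1940/13.
Buyers pay pb = 1940/13 − 73 = 991/13; q' = -136 + 5.5·(1940/13) = 8902/13.
ΔCS = ½(623 + 8902/13)(138 − 991/13) = 13651803/338; ΔPS = ½(623 + 8902/13)(1940/13 − 138) = 1241073/169.
Government spending = 73 × 8902/13 = 649846/13.
Net change = 13651803/338 + 1241073/169 − 649846/13 = -58619/26. The loss equals the DWL triangle ½·73·803/13.

Net change in total surplus = -58619/26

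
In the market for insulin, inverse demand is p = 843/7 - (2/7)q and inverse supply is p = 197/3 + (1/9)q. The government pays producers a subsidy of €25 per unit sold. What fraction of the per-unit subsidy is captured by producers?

Pre-subsidy: 843/7 - (2/7)q = 197/3 + (1/9)q gives q* = 138 and p* = 81.
With the subsidy, sellers receive ps = pb + 25 for each unit, where pb is the price buyers pay.
On the curves, pb = 843/7 - (2/7)q and ps = 197/3 + (1/9)q; the wedge ps − pb = 25 gives 197/3 + (1/9)q − (843/7 - (2/7)q) = 25, so q' = 201.
Then pb = 843/7 − (2/7)·201 = 63 and ps = 197/3 + (1/9)·201 = 88.
Buyers' price falls by p* − pb = 81 − 63 = 18; sellers' price rises by ps − p* = 88 − 81 = 7.
So producers capture 7/25 = 0.28 of each unit of subsidy.

Producer share = 0.28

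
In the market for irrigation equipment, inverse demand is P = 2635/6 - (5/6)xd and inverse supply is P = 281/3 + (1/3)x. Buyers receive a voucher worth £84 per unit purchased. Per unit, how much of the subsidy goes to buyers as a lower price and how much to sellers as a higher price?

Buyers gain £60 per unit; sellers gain £24 per unit

Pre-subsidy: 2635/6 - (5/6)x = 281/3 + (1/3)x gives x* = 2073/7 and P* = 4040/21.
With the rebate, buyers effectively pay Pb = Ps − 84, where Ps is the price sellers receive.
On the curves, Pb = 2635/6 - (5/6)x and Ps = 281/3 + (1/3)x; the wedge Ps − Pb = 84 gives 281/3 + (1/3)x − (2635/6 - (5/6)x) = 84, so x' = 2577/7.
Then Pb = 2635/6 − (5/6)·(2577/7) = 2780/21 and Ps = 281/3 + (1/3)·(2577/7) = 4544/21.
Buyers' price falls by P* − Pb = 4040/21 − 2780/21 = 60; sellers' price rises by Ps − P* = 4544/21 − 4040/21 = 24.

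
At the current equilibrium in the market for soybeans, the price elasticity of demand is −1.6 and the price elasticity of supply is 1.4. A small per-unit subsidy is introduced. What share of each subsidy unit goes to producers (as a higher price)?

Producer share = 8/15

For a small subsidy around the equilibrium, the benefit split depends on the relative slopes, which at a point are proportional to the elasticities.
Buyer share = εs/(εs + |εd|) = 1.4/(1.4 + 1.6) = 7/15; seller share = |εd|/(εs + |εd|) = 8/15.
So producers capture 8/15 of the subsidy.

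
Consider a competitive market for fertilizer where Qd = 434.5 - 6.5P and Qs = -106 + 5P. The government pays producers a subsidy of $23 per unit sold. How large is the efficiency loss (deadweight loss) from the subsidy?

Deadweight loss = $747.5

Pre-subsidy: 434.5 - 6.5P = -106 + 5P gives P* = 47, Q* = 129.
With the subsidy, sellers receive Ps = Pb + 23 for each unit, where Pb is the price buyers pay.
Supply in terms of Pb becomes Qs = -106 + 5(Pb + 23) = 9 + 5Pb. Setting this equal to demand: 434.5 - 6.5Pb = 9 + 5Pb, so Pb = 37.
Sellers receive Ps = 37 + 23 = 60; Q' = 434.5 − 6.5·37 = 194.
The subsidy expands output by 194 − 129 = 65 past the efficient level; on those units the gap between marginal cost and willingness to pay runs from 0 up to 23.
DWL = ½ × 23 × 65 = 747.5.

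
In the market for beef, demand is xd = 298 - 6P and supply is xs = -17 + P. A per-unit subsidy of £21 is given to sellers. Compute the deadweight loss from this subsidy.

Pre-subsidy: 298 - 6P = -17 + P gives P* = 45, x* = 28.
With the subsidy, sellers receive Ps = Pb + 21 for each unit, where Pb is the price buyers pay.
Supply in terms of Pb becomes xs = -17 + 1(Pb + 21) = 4 + Pb. Setting this equal to demand: 298 - 6Pb = 4 + Pb, so Pb = 42.
Sellers receive Ps = 42 + 21 = 63; x' = 298 − 6·42 = 46.
The subsidy expands output by 46 − 28 = 18 past the efficient level; on those units the gap between marginal cost and willingness to pay runs from 0 up to 21.
DWL = ½ × 21 × 18 = 189.

Deadweight loss = £189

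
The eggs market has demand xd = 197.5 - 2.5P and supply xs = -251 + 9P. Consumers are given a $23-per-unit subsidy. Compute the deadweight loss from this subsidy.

Deadweight loss = $517.5

Pre-subsidy: 197.5 - 2.5P = -251 + 9P gives P* = 39, x* = 100.
With the rebate, buyers effectively pay Pb = Ps − 23, where Ps is the price sellers receive.
Demand in terms of Ps becomes xd = 197.5 − 2.5(Ps − 23) = 255 - 2.5Ps. Setting this equal to supply: 255 - 2.5Ps = -251 + 9Ps, so Ps = 44.
Buyers pay Pb = 44 − 23 = 21; x' = -251 + 9·44 = 145.
The subsidy expands output by 145 − 100 = 45 past the efficient level; on those units the gap between marginal cost and willingness to pay runs from 0 up to 23.
DWL = ½ × 23 × 45 = 517.5.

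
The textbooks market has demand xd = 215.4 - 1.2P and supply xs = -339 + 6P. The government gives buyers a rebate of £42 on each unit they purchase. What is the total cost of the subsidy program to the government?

Pre-subsidy: 215.4 - 1.2P = -339 + 6P gives P* = 77, x* = 123.
With the rebate, buyers effectively pay Pb = Ps − 42, where Ps is the price sellers receive.
Demand in terms of Ps becomes xd = 215.4 − 1.2(Ps − 42) = 265.8 - 1.2Ps. Setting this equal to supply: 265.8 - 1.2Ps = -339 + 6Ps, so Ps = 84.
Buyers pay Pb = 84 − 42 = 42; x' = -339 + 6·84 = 165.
Government outlay = subsidy × quantity = 42 × 165 = 6930.

Government cost = £6930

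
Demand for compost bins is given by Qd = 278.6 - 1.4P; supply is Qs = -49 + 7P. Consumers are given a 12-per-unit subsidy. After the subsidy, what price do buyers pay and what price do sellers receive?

Buyers pay 29; sellers receive 41

Pre-subsidy: 278.6 - 1.4P = -49 + 7P gives P* = 39, Q* = 224.
With the rebate, buyers effectively pay Pb = Ps − 12, where Ps is the price sellers receive.
Demand in terms of Ps becomes Qd = 278.6 − 1.4(Ps − 12) = 295.4 - 1.4Ps. Setting this equal to supply: 295.4 - 1.4Ps = -49 + 7Ps, so Ps = 41.
Buyers pay Pb = 41 − 12 = 29; Q' = -49 + 7·41 = 238.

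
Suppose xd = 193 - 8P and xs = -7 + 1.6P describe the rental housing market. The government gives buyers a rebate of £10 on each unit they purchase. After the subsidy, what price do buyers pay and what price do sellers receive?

Pre-subsidy: 193 - 8P = -7 + 1.6P gives P* = 125/6, x* = 79/3.
With the rebate, buyers effectively pay Pb = Ps − 10, where Ps is the price sellers receive.
Demand in terms of Ps becomes xd = 193 − 8(Ps − 10) = 273 - 8Ps. Setting this equal to supply: 273 - 8Ps = -7 + 1.6Ps, so Ps = 175/6.
Buyers pay Pb = 175/6 − 10 = 115/6; x' = -7 + 1.6·(175/6) = 119/3.

Buyers pay 115/6; sellers receive 175/6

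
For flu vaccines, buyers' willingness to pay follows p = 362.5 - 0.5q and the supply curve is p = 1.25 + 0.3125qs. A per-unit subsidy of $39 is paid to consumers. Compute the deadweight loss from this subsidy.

Deadweight loss = $936

Pre-subsidy: 362.5 - 0.5q = 1.25 + 0.3125q gives q* = 5780/13 and p* = 3645/26.
With the rebate, buyers effectively pay pb = ps − 39, where ps is the price sellers receive.
On the curves, pb = 362.5 - 0.5q and ps = 1.25 + 0.3125q; the wedge ps − pb = 39 gives 1.25 + 0.3125q − (362.5 - 0.5q) = 39, so q' = 6404/13.
Then pb = 362.5 − 0.5·(6404/13) = 3021/26 and ps = 1.25 + 0.3125·(6404/13) = 4035/26.
The subsidy expands output by 6404/13 − 5780/13 = 48 past the efficient level; on those units the gap between marginal cost and willingness to pay runs from 0 up to 39.
DWL = ½ × 39 × 48 = 936.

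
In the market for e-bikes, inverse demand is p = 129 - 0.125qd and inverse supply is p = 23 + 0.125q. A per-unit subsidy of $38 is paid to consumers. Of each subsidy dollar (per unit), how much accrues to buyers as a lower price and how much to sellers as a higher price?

Pre-subsidy: 129 - 0.125q = 23 + 0.125q gives q* = 424 and p* = 76.
With the rebate, buyers effectively pay pb = ps − 38, where ps is the price sellers receive.
On the curves, pb = 129 - 0.125q and ps = 23 + 0.125q; the wedge ps − pb = 38 gives 23 + 0.125q − (129 - 0.125q) = 38, so q' = 576.
Then pb = 129 − 0.125·576 = 57 and ps = 23 + 0.125·576 = 95.
Buyers' price falls by p* − pb = 76 − 57 = 19; sellers' price rises by ps − p* = 95 − 76 = 19.

Buyers gain $19 per unit; sellers gain $19 per unit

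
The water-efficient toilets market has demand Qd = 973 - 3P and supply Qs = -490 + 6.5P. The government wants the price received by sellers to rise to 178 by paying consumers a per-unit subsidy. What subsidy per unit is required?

Required subsidy s = 76 per unit

At a seller price of 178, quantity supplied is -490 + 6.5·178 = 667.
Buyers absorb 667 only when they pay Pb with 973 − 3·Pb = 667, i.e. Pb = 102.
s = Ps − Pb = 178 − 102 = 76.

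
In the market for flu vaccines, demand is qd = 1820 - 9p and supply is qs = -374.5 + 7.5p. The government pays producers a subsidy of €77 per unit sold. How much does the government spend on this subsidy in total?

Government cost = €72226

Pre-subsidy: 1820 - 9p = -374.5 + 7.5p gives p* = 133, q* = 623.
With the subsidy, sellers receive ps = pb + 77 for each unit, where pb is the price buyers pay.
Supply in terms of pb becomes qs = -374.5 + 7.5(pb + 77) = 203 + 7.5pb. Setting this equal to demand: 1820 - 9pb = 203 + 7.5pb, so pb = 98.
Sellers receive ps = 98 + 77 = 175; q' = 1820 − 9·98 = 938.
Government outlay = subsidy × quantity = 77 × 938 = 72226.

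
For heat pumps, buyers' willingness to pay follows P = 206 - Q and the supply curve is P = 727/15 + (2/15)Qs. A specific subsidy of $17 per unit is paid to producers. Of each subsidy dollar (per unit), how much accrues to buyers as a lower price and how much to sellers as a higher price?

Pre-subsidy: 206 - Q = 727/15 + (2/15)Q gives Q* = 139 and P* = 67.
With the subsidy, sellers receive Ps = Pb + 17 for each unit, where Pb is the price buyers pay.
On the curves, Pb = 206 - Q and Ps = 727/15 + (2/15)Q; the wedge Ps − Pb = 17 gives 727/15 + (2/15)Q − (206 - Q) = 17, so Q' = 154.
Then Pb = 206 − 1·154 = 52 and Ps = 727/15 + (2/15)·154 = 69.
Buyers' price falls by P* − Pb = 67 − 52 = 15; sellers' price rises by Ps − P* = 69 − 67 = 2.

Buyers gain $15 per unit; sellers gain $2 per unit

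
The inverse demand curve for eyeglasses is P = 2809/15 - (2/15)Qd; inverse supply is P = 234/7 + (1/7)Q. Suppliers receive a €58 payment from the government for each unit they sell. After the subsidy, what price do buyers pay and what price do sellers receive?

Pre-subsidy: 2809/15 - (2/15)Q = 234/7 + (1/7)Q gives Q* = 557 and P* = 113.
With the subsidy, sellers receive Ps = Pb + 58 for each unit, where Pb is the price buyers pay.
On the curves, Pb = 2809/15 - (2/15)Q and Ps = 234/7 + (1/7)Q; the wedge Ps − Pb = 58 gives 234/7 + (1/7)Q − (2809/15 - (2/15)Q) = 58, so Q' = 767.
Then Pb = 2809/15 − (2/15)·767 = 85 and Ps = 234/7 + (1/7)·767 = 143.

Buyers pay €85; sellers receive €143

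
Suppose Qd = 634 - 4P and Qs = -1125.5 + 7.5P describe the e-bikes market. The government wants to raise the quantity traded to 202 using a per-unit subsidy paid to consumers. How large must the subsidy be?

Required subsidy s = 69 per unit

At Q = 202, invert demand for the buyer price: Pb = (634 − 202)/4 = 108; invert supply for the seller price: Ps = (202 − (-1125.5))/7.5 = 177.
The subsidy must fill the gap: s = Ps − Pb = 177 − 108 = 69.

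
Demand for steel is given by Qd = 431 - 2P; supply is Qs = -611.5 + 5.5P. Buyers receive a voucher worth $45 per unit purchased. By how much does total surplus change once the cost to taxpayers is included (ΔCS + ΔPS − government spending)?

Pre-subsidy: 431 - 2P = -611.5 + 5.5P gives P* = 139, Q* = 153.
With the rebate, buyers effectively pay Pb = Ps − 45, where Ps is the price sellers receive.
Demand in terms of Ps becomes Qd = 431 − 2(Ps − 45) = 521 - 2Ps. Setting this equal to supply: 521 - 2Ps = -611.5 + 5.5Ps, so Ps = 151.
Buyers pay Pb = 151 − 45 = 106; Q' = -611.5 + 5.5·151 = 219.
ΔCS = ½(153 + 219)(139 − 106) = 6138; ΔPS = ½(153 + 219)(151 − 139) = 2232.
Government spending = 45 × 219 = 9855.
Net change = 6138 + 2232 − 9855 = -1485. The loss equals the DWL triangle ½·45·66.

Net change in total surplus = -$1485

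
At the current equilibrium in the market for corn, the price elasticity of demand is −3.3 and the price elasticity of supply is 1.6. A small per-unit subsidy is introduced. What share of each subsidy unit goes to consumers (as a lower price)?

Consumer share = 16/49

For a small subsidy around the equilibrium, the benefit split depends on the relative slopes, which at a point are proportional to the elasticities.
Buyer share = εs/(εs + |εd|) = 1.6/(1.6 + 3.3) = 16/49; seller share = |εd|/(εs + |εd|) = 33/49.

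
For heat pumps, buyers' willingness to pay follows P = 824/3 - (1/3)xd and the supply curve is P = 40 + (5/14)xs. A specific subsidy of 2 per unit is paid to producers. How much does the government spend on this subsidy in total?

Government cost = 19880/29

Pre-subsidy: 824/3 - (1/3)x = 40 + (5/14)x gives x* = 9856/29 and P* = 4680/29.
With the subsidy, sellers receive Ps = Pb + 2 for each unit, where Pb is the price buyers pay.
On the curves, Pb = 824/3 - (1/3)x and Ps = 40 + (5/14)x; the wedge Ps − Pb = 2 gives 40 + (5/14)x − (824/3 - (1/3)x) = 2, so x' = 9940/29.
Then Pb = 824/3 − (1/3)·(9940/29) = 4652/29 and Ps = 40 + (5/14)·(9940/29) = 4710/29.
Government outlay = subsidy × quantity = 2 × 9940/29 = 19880/29.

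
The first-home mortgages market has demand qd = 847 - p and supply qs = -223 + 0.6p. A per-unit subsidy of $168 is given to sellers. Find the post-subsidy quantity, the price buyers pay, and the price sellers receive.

Pre-subsidy: 847 - p = -223 + 0.6p gives p* = 668.75, q* = 178.25.
With the subsidy, sellers receive ps = pb + 168 for each unit, where pb is the price buyers pay.
Supply in terms of pb becomes qs = -223 + 0.6(pb + 168) = -122.2 + 0.6pb. Setting this equal to demand: 847 - pb = -122.2 + 0.6pb, so pb = 605.75.
Sellers receive ps = 605.75 + 168 = 773.75; q' = 847 − 1·605.75 = 241.25.

q' = 241.25; buyers pay $605.75; sellers receive $773.75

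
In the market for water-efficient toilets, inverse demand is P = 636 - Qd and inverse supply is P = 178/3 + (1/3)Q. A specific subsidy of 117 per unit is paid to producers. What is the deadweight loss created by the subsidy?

Pre-subsidy: 636 - Q = 178/3 + (1/3)Q gives Q* = 432.5 and P* = 203.5.
With the subsidy, sellers receive Ps = Pb + 117 for each unit, where Pb is the price buyers pay.
On the curves, Pb = 636 - Q and Ps = 178/3 + (1/3)Q; the wedge Ps − Pb = 117 gives 178/3 + (1/3)Q − (636 - Q) = 117, so Q' = 520.25.
Then Pb = 636 − 1·520.25 = 115.75 and Ps = 178/3 + (1/3)·520.25 = 232.75.
The subsidy expands output by 520.25 − 432.5 = 87.75 past the efficient level; on those units the gap between marginal cost and willingness to pay runs from 0 up to 117.
DWL = ½ × 117 × 87.75 = 5133.375.

Deadweight loss = 5133.375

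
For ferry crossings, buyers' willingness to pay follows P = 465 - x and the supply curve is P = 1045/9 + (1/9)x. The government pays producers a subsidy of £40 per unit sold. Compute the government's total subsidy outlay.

Government cost = £14000

Pre-subsidy: 465 - x = 1045/9 + (1/9)x gives x* = 314 and P* = 151.
With the subsidy, sellers receive Ps = Pb + 40 for each unit, where Pb is the price buyers pay.
On the curves, Pb = 465 - x and Ps = 1045/9 + (1/9)x; the wedge Ps − Pb = 40 gives 1045/9 + (1/9)x − (465 - x) = 40, so x' = 350.
Then Pb = 465 − 1·350 = 115 and Ps = 1045/9 + (1/9)·350 = 155.
Government outlay = subsidy × quantity = 40 × 350 = 14000.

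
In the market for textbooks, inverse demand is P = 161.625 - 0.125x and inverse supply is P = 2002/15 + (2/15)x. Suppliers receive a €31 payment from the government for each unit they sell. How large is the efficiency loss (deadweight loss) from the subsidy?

Deadweight loss = €1860

Pre-subsidy: 161.625 - 0.125x = 2002/15 + (2/15)x gives x* = 109 and P* = 148.
With the subsidy, sellers receive Ps = Pb + 31 for each unit, where Pb is the price buyers pay.
On the curves, Pb = 161.625 - 0.125x and Ps = 2002/15 + (2/15)x; the wedge Ps − Pb = 31 gives 2002/15 + (2/15)x − (161.625 - 0.125x) = 31, so x' = 229.
Then Pb = 161.625 − 0.125·229 = 133 and Ps = 2002/15 + (2/15)·229 = 164.
The subsidy expands output by 229 − 109 = 120 past the efficient level; on those units the gap between marginal cost and willingness to pay runs from 0 up to 31.
DWL = ½ × 31 × 120 = 1860.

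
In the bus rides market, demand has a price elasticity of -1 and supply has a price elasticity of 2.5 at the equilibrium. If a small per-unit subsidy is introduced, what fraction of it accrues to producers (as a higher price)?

Producer share = 2/7

For a small subsidy around the equilibrium, the benefit split depends on the relative slopes, which at a point are proportional to the elasticities.
Buyer share = εs/(εs + |εd|) = 2.5/(2.5 + 1) = 5/7; seller share = |εd|/(εs + |εd|) = 2/7.
So producers capture 2/7 of the subsidy.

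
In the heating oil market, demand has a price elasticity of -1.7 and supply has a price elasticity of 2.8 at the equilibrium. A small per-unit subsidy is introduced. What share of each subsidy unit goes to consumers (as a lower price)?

Consumer share = 28/45

For a small subsidy around the equilibrium, the benefit split depends on the relative slopes, which at a point are proportional to the elasticities.
Buyer share = εs/(εs + |εd|) = 2.8/(2.8 + 1.7) = 28/45; seller share = |εd|/(εs + |εd|) = 17/45.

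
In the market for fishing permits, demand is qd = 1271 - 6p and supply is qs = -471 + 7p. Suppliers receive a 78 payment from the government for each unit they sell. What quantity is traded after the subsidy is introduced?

Pre-subsidy: 1271 - 6p = -471 + 7p gives p* = 134, q* = 467.
With the subsidy, sellers receive ps = pb + 78 for each unit, where pb is the price buyers pay.
Supply in terms of pb becomes qs = -471 + 7(pb + 78) = 75 + 7pb. Setting this equal to demand: 1271 - 6pb = 75 + 7pb, so pb = 92.
Sellers receive ps = 92 + 78 = 170; q' = 1271 − 6·92 = 719.

q' = 719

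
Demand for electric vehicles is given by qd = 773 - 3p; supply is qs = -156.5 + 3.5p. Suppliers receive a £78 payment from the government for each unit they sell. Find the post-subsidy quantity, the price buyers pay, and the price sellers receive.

q' = 470; buyers pay £101; sellers receive £179

Pre-subsidy: 773 - 3p = -156.5 + 3.5p gives p* = 143, q* = 344.
With the subsidy, sellers receive ps = pb + 78 for each unit, where pb is the price buyers pay.
Supply in terms of pb becomes qs = -156.5 + 3.5(pb + 78) = 116.5 + 3.5pb. Setting this equal to demand: 773 - 3pb = 116.5 + 3.5pb, so pb = 101.
Sellers receive ps = 101 + 78 = 179; q' = 773 − 3·101 = 470.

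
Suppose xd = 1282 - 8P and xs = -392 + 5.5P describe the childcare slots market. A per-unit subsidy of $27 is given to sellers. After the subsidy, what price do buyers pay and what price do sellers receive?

Pre-subsidy: 1282 - 8P = -392 + 5.5P gives P* = 124, x* = 290.
With the subsidy, sellers receive Ps = Pb + 27 for each unit, where Pb is the price buyers pay.
Supply in terms of Pb becomes xs = -392 + 5.5(Pb + 27) = -243.5 + 5.5Pb. Setting this equal to demand: 1282 - 8Pb = -243.5 + 5.5Pb, so Pb = 113.
Sellers receive Ps = 113 + 27 = 140; x' = 1282 − 8·113 = 378.

Buyers pay $113; sellers receive $140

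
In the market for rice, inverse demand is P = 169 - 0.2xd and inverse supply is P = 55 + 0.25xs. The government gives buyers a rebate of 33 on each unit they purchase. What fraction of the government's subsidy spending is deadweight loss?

Pre-subsidy: 169 - 0.2x = 55 + 0.25x gives x* = 760/3 and P* = 355/3.
With the rebate, buyers effectively pay Pb = Ps − 33, where Ps is the price sellers receive.
On the curves, Pb = 169 - 0.2x and Ps = 55 + 0.25x; the wedge Ps − Pb = 33 gives 55 + 0.25x − (169 - 0.2x) = 33, so x' = 980/3.
Then Pb = 169 − 0.2·(980/3) = 311/3 and Ps = 55 + 0.25·(980/3) = 410/3.
ΔCS = ½(760/3 + 980/3)(355/3 − 311/3) = 12760/3; ΔPS = ½(760/3 + 980/3)(410/3 − 355/3) = 15950/3.
Government spending = 33 × 980/3 = 10780.
DWL = ½ × 33 × (980/3 − 760/3) = 1210; fraction = 1210 / 10780 = 11/98.

DWL / government spending = 11/98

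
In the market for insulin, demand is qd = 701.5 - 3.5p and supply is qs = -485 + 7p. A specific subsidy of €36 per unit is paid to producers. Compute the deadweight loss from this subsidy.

Pre-subsidy: 701.5 - 3.5p = -485 + 7p gives p* = 113, q* = 306.
With the subsidy, sellers receive ps = pb + 36 for each unit, where pb is the price buyers pay.
Supply in terms of pb becomes qs = -485 + 7(pb + 36) = -233 + 7pb. Setting this equal to demand: 701.5 - 3.5pb = -233 + 7pb, so pb = 89.
Sellers receive ps = 89 + 36 = 125; q' = 701.5 − 3.5·89 = 390.
The subsidy expands output by 390 − 306 = 84 past the efficient level; on those units the gap between marginal cost and willingness to pay runs from 0 up to 36.
DWL = ½ × 36 × 84 = 1512.

Deadweight loss = €1512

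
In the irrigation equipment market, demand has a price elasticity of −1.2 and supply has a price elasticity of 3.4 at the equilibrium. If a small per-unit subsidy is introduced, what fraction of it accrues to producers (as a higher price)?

For a small subsidy around the equilibrium, the benefit split depends on the relative slopes, which at a point are proportional to the elasticities.
Buyer share = εs/(εs + |εd|) = 3.4/(3.4 + 1.2) = 17/23; seller share = |εd|/(εs + |εd|) = 6/23.
So producers capture 6/23 of the subsidy.

Producer share = 6/23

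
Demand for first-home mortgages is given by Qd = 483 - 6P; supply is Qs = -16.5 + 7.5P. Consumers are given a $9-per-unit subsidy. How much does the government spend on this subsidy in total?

Pre-subsidy: 483 - 6P = -16.5 + 7.5P gives P* = 37, Q* = 261.
With the rebate, buyers effectively pay Pb = Ps − 9, where Ps is the price sellers receive.
Demand in terms of Ps becomes Qd = 483 − 6(Ps − 9) = 537 - 6Ps. Setting this equal to supply: 537 - 6Ps = -16.5 + 7.5Ps, so Ps = 41.
Buyers pay Pb = 41 − 9 = 32; Q' = -16.5 + 7.5·41 = 291.
Government outlay = subsidy × quantity = 9 × 291 = 2619.

Government cost = $2619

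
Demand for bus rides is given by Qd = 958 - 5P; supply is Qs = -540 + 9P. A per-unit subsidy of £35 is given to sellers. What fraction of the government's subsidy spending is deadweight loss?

Pre-subsidy: 958 - 5P = -540 + 9P gives P* = 107, Q* = 423.
With the subsidy, sellers receive Ps = Pb + 35 for each unit, where Pb is the price buyers pay.
Supply in terms of Pb becomes Qs = -540 + 9(Pb + 35) = -225 + 9Pb. Setting this equal to demand: 958 - 5Pb = -225 + 9Pb, so Pb = 84.5.
Sellers receive Ps = 84.5 + 35 = 119.5; Q' = 958 − 5·84.5 = 535.5.
ΔCS = ½(423 + 535.5)(107 − 84.5) = 10783.125; ΔPS = ½(423 + 535.5)(119.5 − 107) = 5990.625.
Government spending = 35 × 535.5 = 18742.5.
DWL = ½ × 35 × (535.5 − 423) = 1968.75; fraction = 1968.75 / 18742.5 = 25/238.

DWL / government spending = 25/238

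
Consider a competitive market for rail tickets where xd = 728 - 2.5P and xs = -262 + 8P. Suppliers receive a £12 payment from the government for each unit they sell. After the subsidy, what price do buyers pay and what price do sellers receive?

Pre-subsidy: 728 - 2.5P = -262 + 8P gives P* = 660/7, x* = 3446/7.
With the subsidy, sellers receive Ps = Pb + 12 for each unit, where Pb is the price buyers pay.
Supply in terms of Pb becomes xs = -262 + 8(Pb + 12) = -166 + 8Pb. Setting this equal to demand: 728 - 2.5Pb = -166 + 8Pb, so Pb = 596/7.
Sellers receive Ps = 596/7 + 12 = 680/7; x' = 728 − 2.5·(596/7) = 3606/7.

Buyers pay 596/7; sellers receive 680/7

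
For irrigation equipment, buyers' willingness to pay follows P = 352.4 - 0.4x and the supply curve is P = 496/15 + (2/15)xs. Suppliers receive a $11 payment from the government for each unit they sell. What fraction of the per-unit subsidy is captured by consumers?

Consumer share = 0.75

Pre-subsidy: 352.4 - 0.4x = 496/15 + (2/15)x gives x* = 598.75 and P* = 112.9.
With the subsidy, sellers receive Ps = Pb + 11 for each unit, where Pb is the price buyers pay.
On the curves, Pb = 352.4 - 0.4x and Ps = 496/15 + (2/15)x; the wedge Ps − Pb = 11 gives 496/15 + (2/15)x − (352.4 - 0.4x) = 11, so x' = 619.375.
Then Pb = 352.4 − 0.4·619.375 = 104.65 and Ps = 496/15 + (2/15)·619.375 = 115.65.
Buyers' price falls by P* − Pb = 112.9 − 104.65 = 8.25; sellers' price rises by Ps − P* = 115.65 − 112.9 = 2.75.
So consumers capture 8.25/11 = 0.75 of each unit of subsidy.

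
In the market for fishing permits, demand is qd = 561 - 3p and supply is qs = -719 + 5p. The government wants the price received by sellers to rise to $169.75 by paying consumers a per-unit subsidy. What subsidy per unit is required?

Required subsidy s = $26 per unit

At a seller price of 169.75, quantity supplied is -719 + 5·169.75 = 129.75.
Buyers absorb 129.75 only when they pay pb with 561 − 3·pb = 129.75, i.e. pb = 143.75.
s = ps − pb = 169.75 − 143.75 = 26.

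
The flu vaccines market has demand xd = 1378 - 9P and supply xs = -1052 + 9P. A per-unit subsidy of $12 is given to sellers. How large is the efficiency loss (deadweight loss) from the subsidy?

Deadweight loss = $324

Pre-subsidy: 1378 - 9P = -1052 + 9P gives P* = 135, x* = 163.
With the subsidy, sellers receive Ps = Pb + 12 for each unit, where Pb is the price buyers pay.
Supply in terms of Pb becomes xs = -1052 + 9(Pb + 12) = -944 + 9Pb. Setting this equal to demand: 1378 - 9Pb = -944 + 9Pb, so Pb = 129.
Sellers receive Ps = 129 + 12 = 141; x' = 1378 − 9·129 = 217.
The subsidy expands output by 217 − 163 = 54 past the efficient level; on those units the gap between marginal cost and willingness to pay runs from 0 up to 12.
DWL = ½ × 12 × 54 = 324.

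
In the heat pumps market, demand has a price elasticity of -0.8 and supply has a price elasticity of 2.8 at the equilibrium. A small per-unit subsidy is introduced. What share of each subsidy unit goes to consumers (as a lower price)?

For a small subsidy around the equilibrium, the benefit split depends on the relative slopes, which at a point are proportional to the elasticities.
Buyer share = εs/(εs + |εd|) = 2.8/(2.8 + 0.8) = 7/9; seller share = |εd|/(εs + |εd|) = 2/9.

Consumer share = 7/9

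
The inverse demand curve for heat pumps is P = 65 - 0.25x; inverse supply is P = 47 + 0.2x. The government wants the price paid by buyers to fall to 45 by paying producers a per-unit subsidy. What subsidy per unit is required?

Required subsidy s = 18 per unit

At a buyer price of 45, quantity demanded is 260 − 4·45 = 80.
Sellers supply 80 only when they receive Ps = 47 + 0.2·80 = 63.
s = Ps − Pb = 63 − 45 = 18.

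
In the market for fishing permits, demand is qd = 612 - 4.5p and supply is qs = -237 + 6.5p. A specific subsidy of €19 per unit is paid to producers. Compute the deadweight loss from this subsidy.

Pre-subsidy: 612 - 4.5p = -237 + 6.5p gives p* = 849/11, q* = 5823/22.
With the subsidy, sellers receive ps = pb + 19 for each unit, where pb is the price buyers pay.
Supply in terms of pb becomes qs = -237 + 6.5(pb + 19) = -113.5 + 6.5pb. Setting this equal to demand: 612 - 4.5pb = -113.5 + 6.5pb, so pb = 1451/22.
Sellers receive ps = 1451/22 + 19 = 1869/22; q' = 612 − 4.5·(1451/22) = 13869/44.
The subsidy expands output by 13869/44 − 5823/22 = 2223/44 past the efficient level; on those units the gap between marginal cost and willingness to pay runs from 0 up to 19.
DWL = ½ × 19 × 2223/44 = 42237/88.

Deadweight loss = 42237/88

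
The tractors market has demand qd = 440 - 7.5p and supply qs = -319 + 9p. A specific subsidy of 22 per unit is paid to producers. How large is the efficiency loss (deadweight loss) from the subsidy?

Deadweight loss = 990

Pre-subsidy: 440 - 7.5p = -319 + 9p gives p* = 46, q* = 95.
With the subsidy, sellers receive ps = pb + 22 for each unit, where pb is the price buyers pay.
Supply in terms of pb becomes qs = -319 + 9(pb + 22) = -121 + 9pb. Setting this equal to demand: 440 - 7.5pb = -121 + 9pb, so pb = 34.
Sellers receive ps = 34 + 22 = 56; q' = 440 − 7.5·34 = 185.
The subsidy expands output by 185 − 95 = 90 past the efficient level; on those units the gap between marginal cost and willingness to pay runs from 0 up to 22.
DWL = ½ × 22 × 90 = 990.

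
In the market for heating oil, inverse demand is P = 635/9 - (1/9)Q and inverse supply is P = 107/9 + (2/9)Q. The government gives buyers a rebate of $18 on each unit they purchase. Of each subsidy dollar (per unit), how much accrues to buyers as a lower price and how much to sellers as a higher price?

Pre-subsidy: 635/9 - (1/9)Q = 107/9 + (2/9)Q gives Q* = 176 and P* = 51.
With the rebate, buyers effectively pay Pb = Ps − 18, where Ps is the price sellers receive.
On the curves, Pb = 635/9 - (1/9)Q and Ps = 107/9 + (2/9)Q; the wedge Ps − Pb = 18 gives 107/9 + (2/9)Q − (635/9 - (1/9)Q) = 18, so Q' = 230.
Then Pb = 635/9 − (1/9)·230 = 45 and Ps = 107/9 + (2/9)·230 = 63.
Buyers' price falls by P* − Pb = 51 − 45 = 6; sellers' price rises by Ps − P* = 63 − 51 = 12.

Buyers gain $6 per unit; sellers gain $12 per unit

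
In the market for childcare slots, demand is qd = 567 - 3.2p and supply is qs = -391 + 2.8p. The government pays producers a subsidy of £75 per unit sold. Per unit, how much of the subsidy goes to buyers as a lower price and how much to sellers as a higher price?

Buyers gain £35 per unit; sellers gain £40 per unit

Pre-subsidy: 567 - 3.2p = -391 + 2.8p gives p* = 479/3, q* = 841/15.
With the subsidy, sellers receive ps = pb + 75 for each unit, where pb is the price buyers pay.
Supply in terms of pb becomes qs = -391 + 2.8(pb + 75) = -181 + 2.8pb. Setting this equal to demand: 567 - 3.2pb = -181 + 2.8pb, so pb = 374/3.
Sellers receive ps = 374/3 + 75 = 599/3; q' = 567 − 3.2·(374/3) = 2521/15.
Buyers' price falls by p* − pb = 479/3 − 374/3 = 35; sellers' price rises by ps − p* = 599/3 − 479/3 = 40.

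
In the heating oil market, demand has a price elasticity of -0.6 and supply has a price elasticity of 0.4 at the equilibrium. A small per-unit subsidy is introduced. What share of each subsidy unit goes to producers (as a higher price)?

For a small subsidy around the equilibrium, the benefit split depends on the relative slopes, which at a point are proportional to the elasticities.
Buyer share = εs/(εs + |εd|) = 0.4/(0.4 + 0.6) = 0.4; seller share = |εd|/(εs + |εd|) = 0.6.
So producers capture 0.6 of the subsidy.

Producer share = 0.6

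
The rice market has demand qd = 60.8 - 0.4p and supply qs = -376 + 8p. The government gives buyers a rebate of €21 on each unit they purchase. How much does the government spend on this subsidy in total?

Government cost = €1008

Pre-subsidy: 60.8 - 0.4p = -376 + 8p gives p* = 52, q* = 40.
With the rebate, buyers effectively pay pb = ps − 21, where ps is the price sellers receive.
Demand in terms of ps becomes qd = 60.8 − 0.4(ps − 21) = 69.2 - 0.4ps. Setting this equal to supply: 69.2 - 0.4ps = -376 + 8ps, so ps = 53.
Buyers pay pb = 53 − 21 = 32; q' = -376 + 8·53 = 48.
Government outlay = subsidy × quantity = 21 × 48 = 1008.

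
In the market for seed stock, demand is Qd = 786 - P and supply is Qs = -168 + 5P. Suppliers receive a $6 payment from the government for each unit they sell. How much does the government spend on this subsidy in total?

Government cost = $3792

Pre-subsidy: 786 - P = -168 + 5P gives P* = 159, Q* = 627.
With the subsidy, sellers receive Ps = Pb + 6 for each unit, where Pb is the price buyers pay.
Supply in terms of Pb becomes Qs = -168 + 5(Pb + 6) = -138 + 5Pb. Setting this equal to demand: 786 - Pb = -138 + 5Pb, so Pb = 154.
Sellers receive Ps = 154 + 6 = 160; Q' = 786 − 1·154 = 632.
Government outlay = subsidy × quantity = 6 × 632 = 3792.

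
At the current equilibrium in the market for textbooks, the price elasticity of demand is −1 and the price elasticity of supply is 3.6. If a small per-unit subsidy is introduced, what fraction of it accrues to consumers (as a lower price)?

For a small subsidy around the equilibrium, the benefit split depends on the relative slopes, which at a point are proportional to the elasticities.
Buyer share = εs/(εs + |εd|) = 3.6/(3.6 + 1) = 18/23; seller share = |εd|/(εs + |εd|) = 5/23.

Consumer share = 18/23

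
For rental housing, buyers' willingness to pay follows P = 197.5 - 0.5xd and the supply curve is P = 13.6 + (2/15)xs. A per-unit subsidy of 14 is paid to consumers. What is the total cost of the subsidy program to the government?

Government cost = 83118/19

Pre-subsidy: 197.5 - 0.5x = 13.6 + (2/15)x gives x* = 5517/19 and P* = 994/19.
With the rebate, buyers effectively pay Pb = Ps − 14, where Ps is the price sellers receive.
On the curves, Pb = 197.5 - 0.5x and Ps = 13.6 + (2/15)x; the wedge Ps − Pb = 14 gives 13.6 + (2/15)x − (197.5 - 0.5x) = 14, so x' = 5937/19.
Then Pb = 197.5 − 0.5·(5937/19) = 784/19 and Ps = 13.6 + (2/15)·(5937/19) = 1050/19.
Government outlay = subsidy × quantity = 14 × 5937/19 = 83118/19.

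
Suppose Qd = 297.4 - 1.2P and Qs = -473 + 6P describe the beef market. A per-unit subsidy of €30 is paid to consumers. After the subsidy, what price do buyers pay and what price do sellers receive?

Pre-subsidy: 297.4 - 1.2P = -473 + 6P gives P* = 107, Q* = 169.
With the rebate, buyers effectively pay Pb = Ps − 30, where Ps is the price sellers receive.
Demand in terms of Ps becomes Qd = 297.4 − 1.2(Ps − 30) = 333.4 - 1.2Ps. Setting this equal to supply: 333.4 - 1.2Ps = -473 + 6Ps, so Ps = 112.
Buyers pay Pb = 112 − 30 = 82; Q' = -473 + 6·112 = 199.

Buyers pay €82; sellers receive €112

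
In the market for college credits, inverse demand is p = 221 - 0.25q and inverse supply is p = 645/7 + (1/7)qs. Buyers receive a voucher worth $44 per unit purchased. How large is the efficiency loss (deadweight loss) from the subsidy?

Pre-subsidy: 221 - 0.25q = 645/7 + (1/7)q gives q* = 328 and p* = 139.
With the rebate, buyers effectively pay pb = ps − 44, where ps is the price sellers receive.
On the curves, pb = 221 - 0.25q and ps = 645/7 + (1/7)q; the wedge ps − pb = 44 gives 645/7 + (1/7)q − (221 - 0.25q) = 44, so q' = 440.
Then pb = 221 − 0.25·440 = 111 and ps = 645/7 + (1/7)·440 = 155.
The subsidy expands output by 440 − 328 = 112 past the efficient level; on those units the gap between marginal cost and willingness to pay runs from 0 up to 44.
DWL = ½ × 44 × 112 = 2464.

Deadweight loss = $2464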